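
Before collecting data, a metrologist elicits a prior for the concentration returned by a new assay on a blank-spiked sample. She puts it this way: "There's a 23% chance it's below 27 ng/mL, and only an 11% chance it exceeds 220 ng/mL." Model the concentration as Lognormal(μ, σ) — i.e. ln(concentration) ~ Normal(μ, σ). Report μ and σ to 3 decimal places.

μ ≈ 4.084, σ ≈ 1.067

If T ~ Lognormal(μ,σ) then ln T ~ Normal(μ,σ), so the p-quantile of ln T is μ + z_p·σ.
ln(27) = 3.296 and ln(220) = 5.394; z_{0.23} = -0.7388, z_{0.89} = 1.227.
σ = (5.394 − 3.296)/(1.227 − (-0.7388)) = 1.067.
μ = 3.296 − (-0.7388)·1.067 = 4.084.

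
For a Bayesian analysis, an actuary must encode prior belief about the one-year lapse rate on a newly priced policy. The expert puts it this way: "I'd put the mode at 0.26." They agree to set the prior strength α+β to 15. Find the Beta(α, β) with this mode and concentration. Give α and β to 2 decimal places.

α = 4.38, β = 10.62

For α,β > 1 the Beta mode is (α−1)/(α+β−2). With α+β = 15, the mode is (α−1)/13.
Set (α−1)/13 = 0.26 → α = 1 + 0.26·13 = 4.38.
β = 15 − α = 10.62.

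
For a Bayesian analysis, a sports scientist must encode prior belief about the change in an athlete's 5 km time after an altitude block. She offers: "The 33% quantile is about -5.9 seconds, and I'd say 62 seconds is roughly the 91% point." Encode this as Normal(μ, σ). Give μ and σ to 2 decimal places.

The p-quantile of Normal(μ,σ) is μ + z_p·σ, with z_{0.33} = -0.4399 and z_{0.91} = 1.341.
Eliminate σ: μ = (z₂·x₁ − z₁·x₂)/(z₂ − z₁) = (1.341·-5.9 − (-0.4399)·62)/1.781 = 10.87.
Then σ = (x₂ − x₁)/(z₂ − z₁) = (62 − -5.9)/1.781 = 38.13.

μ = 10.87, σ = 38.13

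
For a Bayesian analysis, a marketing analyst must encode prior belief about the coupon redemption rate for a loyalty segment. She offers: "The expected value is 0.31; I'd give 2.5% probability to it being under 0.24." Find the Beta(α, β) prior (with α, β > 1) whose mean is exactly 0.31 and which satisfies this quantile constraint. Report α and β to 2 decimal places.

With mean 0.31 fixed, write α = 0.31s, β = 0.69s where s = α+β.
Need P(θ < 0.24) = 0.025 under Beta(0.31s, 0.69s). Normal approximation: (q−m)/√(m(1−m)/s) ≈ z_{0.025} = -1.96, so s ≈ 0.31·0.69·(-1.96)²/(0.24−0.31)² = 167.7.
At s = 167.7: P(θ<0.24) ≈ 0.021. Adjusting to match 0.025 gives s ≈ 155.59.
So α = 0.31·155.59 ≈ 48.23, β = 0.69·155.59 ≈ 107.35.

α ≈ 48.23, β ≈ 107.35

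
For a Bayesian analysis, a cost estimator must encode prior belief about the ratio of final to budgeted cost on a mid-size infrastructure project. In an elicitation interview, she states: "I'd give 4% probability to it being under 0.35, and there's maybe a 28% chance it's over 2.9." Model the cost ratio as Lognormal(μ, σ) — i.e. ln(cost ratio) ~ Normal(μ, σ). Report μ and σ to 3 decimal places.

If T ~ Lognormal(μ,σ) then ln T ~ Normal(μ,σ), so the p-quantile of ln T is μ + z_p·σ.
ln(0.35) = -1.05 and ln(2.9) = 1.065; z_{0.04} = -1.751, z_{0.72} = 0.5828.
σ = (1.065 − -1.05)/(0.5828 − (-1.751)) = 0.906.
μ = -1.05 − (-1.751)·0.906 = 0.537.

μ ≈ 0.537, σ ≈ 0.906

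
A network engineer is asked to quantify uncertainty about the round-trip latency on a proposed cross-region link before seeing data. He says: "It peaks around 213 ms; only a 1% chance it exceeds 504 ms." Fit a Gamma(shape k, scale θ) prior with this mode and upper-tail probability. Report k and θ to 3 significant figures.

k ≈ 7.4, θ ≈ 33.3

Gamma(k,θ) with k>1 has mode (k−1)θ, so θ = 213/(k−1).
Need P(X < 504) = 0.99 with θ tied to k this way. Start at k = 2, θ = 213: P(X<504) ≈ 0.684.
Too low — raise k to concentrate. Iterating converges to k ≈ 7.4.
Then θ = 213/(7.4−1) ≈ 33.3.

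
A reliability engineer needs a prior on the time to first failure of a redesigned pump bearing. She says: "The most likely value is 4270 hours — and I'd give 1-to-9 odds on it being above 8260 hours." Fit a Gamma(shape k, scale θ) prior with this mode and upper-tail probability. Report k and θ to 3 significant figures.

Gamma(k,θ) with k>1 has mode (k−1)θ, so θ = 4270/(k−1).
Need P(X < 8260) = 0.9 with θ tied to k this way. Start at k = 2, θ = 4270: P(X<8260) ≈ 0.576.
Too low — raise k to concentrate. Iterating converges to k ≈ 5.4.
Then θ = 4270/(5.4−1) ≈ 971.

k ≈ 5.4, θ ≈ 971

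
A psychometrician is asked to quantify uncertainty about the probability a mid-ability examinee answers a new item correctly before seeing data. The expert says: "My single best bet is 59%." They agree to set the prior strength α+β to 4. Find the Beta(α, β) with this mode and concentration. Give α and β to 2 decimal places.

For α,β > 1 the Beta mode is (α−1)/(α+β−2). With α+β = 4, the mode is (α−1)/2.
Set (α−1)/2 = 0.59 → α = 1 + 0.59·2 = 2.18.
β = 4 − α = 1.82.

α = 2.18, β = 1.82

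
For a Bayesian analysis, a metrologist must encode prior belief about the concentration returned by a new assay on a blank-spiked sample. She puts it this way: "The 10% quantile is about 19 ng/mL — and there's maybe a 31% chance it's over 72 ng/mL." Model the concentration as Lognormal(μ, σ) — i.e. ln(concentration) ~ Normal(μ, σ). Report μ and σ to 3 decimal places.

If T ~ Lognormal(μ,σ) then ln T ~ Normal(μ,σ), so the p-quantile of ln T is μ + z_p·σ.
ln(19) = 2.944 and ln(72) = 4.277; z_{0.1} = -1.282, z_{0.69} = 0.4959.
σ = (4.277 − 2.944)/(0.4959 − (-1.282)) = 0.750.
μ = 2.944 − (-1.282)·0.750 = 3.905.

μ ≈ 3.905, σ ≈ 0.750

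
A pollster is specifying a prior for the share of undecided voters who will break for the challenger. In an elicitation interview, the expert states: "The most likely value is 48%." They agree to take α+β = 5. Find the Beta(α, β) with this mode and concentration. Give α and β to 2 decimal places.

For α,β > 1 the Beta mode is (α−1)/(α+β−2). With α+β = 5, the mode is (α−1)/3.
Set (α−1)/3 = 0.48 → α = 1 + 0.48·3 = 2.44.
β = 5 − α = 2.56.

α = 2.44, β = 2.56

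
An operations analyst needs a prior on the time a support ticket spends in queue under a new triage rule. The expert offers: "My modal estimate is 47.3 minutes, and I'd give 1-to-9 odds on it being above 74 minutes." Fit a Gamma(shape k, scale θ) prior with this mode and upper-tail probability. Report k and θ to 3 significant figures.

Gamma(k,θ) with k>1 has mode (k−1)θ, so θ = 47.3/(k−1).
Need P(X < 74) = 0.9 with θ tied to k this way. Start at k = 2, θ = 47.3: P(X<74) ≈ 0.464.
Too low — raise k to concentrate. Iterating converges to k ≈ 10.3.
Then θ = 47.3/(10.3−1) ≈ 5.06.

k ≈ 10.3, θ ≈ 5.06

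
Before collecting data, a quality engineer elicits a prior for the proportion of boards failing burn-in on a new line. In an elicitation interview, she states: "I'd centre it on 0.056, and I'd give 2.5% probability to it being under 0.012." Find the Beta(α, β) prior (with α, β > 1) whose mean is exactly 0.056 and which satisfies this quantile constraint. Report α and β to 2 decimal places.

α ≈ 3.02, β ≈ 50.86

With mean 0.056 fixed, write α = 0.056s, β = 0.944s where s = α+β.
Need P(θ < 0.012) = 0.025 under Beta(0.056s, 0.944s). Normal approximation: (q−m)/√(m(1−m)/s) ≈ z_{0.025} = -1.96, so s ≈ 0.056·0.944·(-1.96)²/(0.012−0.056)² = 104.9.
At s = 104.9: P(θ<0.012) ≈ 0.002. Adjusting to match 0.025 gives s ≈ 53.88.
So α = 0.056·53.88 ≈ 3.02, β = 0.944·53.88 ≈ 50.86.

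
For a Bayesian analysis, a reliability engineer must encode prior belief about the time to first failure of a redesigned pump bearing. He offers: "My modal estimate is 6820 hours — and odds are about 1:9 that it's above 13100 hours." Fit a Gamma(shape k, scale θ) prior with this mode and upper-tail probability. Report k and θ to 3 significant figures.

k ≈ 5.49, θ ≈ 1520

Gamma(k,θ) with k>1 has mode (k−1)θ, so θ = 6820/(k−1).
Need P(X < 13100) = 0.9 with θ tied to k this way. Start at k = 2, θ = 6820: P(X<13100) ≈ 0.572.
Too low — raise k to concentrate. Iterating converges to k ≈ 5.49.
Then θ = 6820/(5.49−1) ≈ 1520.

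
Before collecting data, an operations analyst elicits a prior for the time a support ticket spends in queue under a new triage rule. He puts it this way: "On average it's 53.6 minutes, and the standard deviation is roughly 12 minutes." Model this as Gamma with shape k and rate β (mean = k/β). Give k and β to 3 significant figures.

For Gamma(k, rate β): mean = k/β, variance = k/β², so CV = 1/√k.
CV = SD/mean = 12/53.6 = 0.2239, hence k = 1/CV² = 20.
Then β = k/mean = 20/53.6 = 0.372.

k ≈ 20, β ≈ 0.372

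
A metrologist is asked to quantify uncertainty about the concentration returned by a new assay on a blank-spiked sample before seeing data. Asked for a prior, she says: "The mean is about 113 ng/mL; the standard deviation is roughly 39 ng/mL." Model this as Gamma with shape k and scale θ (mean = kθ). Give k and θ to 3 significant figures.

k ≈ 8.4, θ ≈ 13.5

For Gamma(k, scale θ): mean = kθ, variance = kθ², so CV = 1/√k.
CV = SD/mean = 39/113 = 0.3451, hence k = 1/CV² = 8.4.
Then θ = mean/k = 113/8.4 = 13.5.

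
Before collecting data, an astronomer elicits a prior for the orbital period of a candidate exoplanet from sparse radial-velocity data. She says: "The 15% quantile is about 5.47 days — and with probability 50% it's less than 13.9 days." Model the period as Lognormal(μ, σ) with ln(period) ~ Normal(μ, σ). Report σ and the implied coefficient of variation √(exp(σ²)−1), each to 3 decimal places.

σ ≈ 0.900, CV ≈ 1.117

If T ~ Lognormal(μ,σ) then ln T ~ Normal(μ,σ), so the p-quantile of ln T is μ + z_p·σ.
ln(5.47) = 1.699 and ln(13.9) = 2.632; z_{0.15} = -1.036, z_{0.5} = 0.
σ = (2.632 − 1.699)/(0 − (-1.036)) = 0.900.
μ = 1.699 − (-1.036)·0.900 = 2.632.
CV = √(exp(σ²)−1) = √(exp(0.8097)−1) = 1.117.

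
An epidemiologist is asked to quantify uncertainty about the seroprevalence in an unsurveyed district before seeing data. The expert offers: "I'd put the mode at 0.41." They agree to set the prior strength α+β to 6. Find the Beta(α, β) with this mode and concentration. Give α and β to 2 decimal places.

For α,β > 1 the Beta mode is (α−1)/(α+β−2). With α+β = 6, the mode is (α−1)/4.
Set (α−1)/4 = 0.41 → α = 1 + 0.41·4 = 2.64.
β = 6 − α = 3.36.

α = 2.64, β = 3.36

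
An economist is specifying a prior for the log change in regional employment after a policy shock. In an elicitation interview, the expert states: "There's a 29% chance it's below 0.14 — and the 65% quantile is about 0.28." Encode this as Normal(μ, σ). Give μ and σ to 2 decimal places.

μ = 0.22, σ = 0.15

The p-quantile of Normal(μ,σ) is μ + z_p·σ, with z_{0.29} = -0.5534 and z_{0.65} = 0.3853.
Eliminate σ: μ = (z₂·x₁ − z₁·x₂)/(z₂ − z₁) = (0.3853·0.14 − (-0.5534)·0.28)/0.9387 = 0.22.
Then σ = (x₂ − x₁)/(z₂ − z₁) = (0.28 − 0.14)/0.9387 = 0.15.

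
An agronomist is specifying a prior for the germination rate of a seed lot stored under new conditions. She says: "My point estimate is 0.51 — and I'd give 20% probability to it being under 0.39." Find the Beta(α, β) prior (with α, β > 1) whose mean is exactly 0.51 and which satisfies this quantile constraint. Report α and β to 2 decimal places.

With mean 0.51 fixed, write α = 0.51s, β = 0.49s where s = α+β.
Need P(θ < 0.39) = 0.2 under Beta(0.51s, 0.49s). Normal approximation: (q−m)/√(m(1−m)/s) ≈ z_{0.2} = -0.842, so s ≈ 0.51·0.49·(-0.842)²/(0.39−0.51)² = 12.3.
At s = 12.3: P(θ<0.39) ≈ 0.201. Adjusting to match 0.2 gives s ≈ 12.39.
So α = 0.51·12.39 ≈ 6.32, β = 0.49·12.39 ≈ 6.07.

α ≈ 6.32, β ≈ 6.07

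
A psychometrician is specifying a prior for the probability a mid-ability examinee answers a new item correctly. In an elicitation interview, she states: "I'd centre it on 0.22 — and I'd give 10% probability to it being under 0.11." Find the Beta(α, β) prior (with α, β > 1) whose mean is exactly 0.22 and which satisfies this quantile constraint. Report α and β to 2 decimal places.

With mean 0.22 fixed, write α = 0.22s, β = 0.78s where s = α+β.
Need P(θ < 0.11) = 0.1 under Beta(0.22s, 0.78s). Normal approximation: (q−m)/√(m(1−m)/s) ≈ z_{0.1} = -1.28, so s ≈ 0.22·0.78·(-1.28)²/(0.11−0.22)² = 23.3.
At s = 23.3: P(θ<0.11) ≈ 0.080. Adjusting to match 0.1 gives s ≈ 19.86.
So α = 0.22·19.86 ≈ 4.37, β = 0.78·19.86 ≈ 15.49.

α ≈ 4.37, β ≈ 15.49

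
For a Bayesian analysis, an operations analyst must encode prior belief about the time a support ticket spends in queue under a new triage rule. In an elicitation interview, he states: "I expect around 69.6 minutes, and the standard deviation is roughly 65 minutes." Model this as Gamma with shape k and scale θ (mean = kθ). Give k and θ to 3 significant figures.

For Gamma(k, scale θ): mean = kθ, variance = kθ², so CV = 1/√k.
CV = SD/mean = 65/69.6 = 0.9339, hence k = 1/CV² = 1.15.
Then θ = mean/k = 69.6/1.15 = 60.7.

k ≈ 1.15, θ ≈ 60.7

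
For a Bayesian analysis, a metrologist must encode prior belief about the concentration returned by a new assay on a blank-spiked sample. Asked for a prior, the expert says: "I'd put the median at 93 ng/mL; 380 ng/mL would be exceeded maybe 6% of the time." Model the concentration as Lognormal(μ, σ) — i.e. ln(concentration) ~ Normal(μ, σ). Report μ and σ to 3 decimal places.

μ ≈ 4.533, σ ≈ 0.905

If T ~ Lognormal(μ,σ) then ln T ~ Normal(μ,σ), so the p-quantile of ln T is μ + z_p·σ.
ln(93) = 4.533 and ln(380) = 5.94; z_{0.5} = 0, z_{0.94} = 1.555.
σ = (5.94 − 4.533)/(1.555 − (0)) = 0.905.
μ = 4.533 − (0)·0.905 = 4.533.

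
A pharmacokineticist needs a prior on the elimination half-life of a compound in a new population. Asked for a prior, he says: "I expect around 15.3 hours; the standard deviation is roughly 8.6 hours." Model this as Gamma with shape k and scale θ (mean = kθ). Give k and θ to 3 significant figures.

For Gamma(k, scale θ): mean = kθ, variance = kθ², so CV = 1/√k.
CV = SD/mean = 8.6/15.3 = 0.5621, hence k = 1/CV² = 3.17.
Then θ = mean/k = 15.3/3.17 = 4.83.

k ≈ 3.17, θ ≈ 4.83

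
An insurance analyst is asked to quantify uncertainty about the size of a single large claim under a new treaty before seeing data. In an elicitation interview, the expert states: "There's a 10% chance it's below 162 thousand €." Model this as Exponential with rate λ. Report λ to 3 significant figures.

P(T < 162.0) = 1 − e^(−λ·162.0) = 0.1, so λ = −ln(1−0.1)/162.0 = −ln(0.9)/162.0 = 0.00065.

λ ≈ 0.00065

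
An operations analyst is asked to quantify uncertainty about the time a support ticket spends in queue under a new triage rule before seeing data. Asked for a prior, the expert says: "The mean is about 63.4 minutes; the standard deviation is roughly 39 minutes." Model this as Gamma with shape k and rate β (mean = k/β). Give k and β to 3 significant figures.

For Gamma(k, rate β): mean = k/β, variance = k/β², so CV = 1/√k.
CV = SD/mean = 39/63.4 = 0.6151, hence k = 1/CV² = 2.64.
Then β = k/mean = 2.64/63.4 = 0.0417.

k ≈ 2.64, β ≈ 0.0417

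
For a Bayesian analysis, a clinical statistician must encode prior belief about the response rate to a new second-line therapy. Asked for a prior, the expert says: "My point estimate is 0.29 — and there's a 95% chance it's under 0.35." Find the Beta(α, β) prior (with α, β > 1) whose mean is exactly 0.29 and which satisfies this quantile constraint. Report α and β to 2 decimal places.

With mean 0.29 fixed, write α = 0.29s, β = 0.71s where s = α+β.
Need P(θ < 0.35) = 0.95 under Beta(0.29s, 0.71s). Normal approximation: (q−m)/√(m(1−m)/s) ≈ z_{0.95} = 1.64, so s ≈ 0.29·0.71·(1.64)²/(0.35−0.29)² = 154.7.
At s = 154.7: P(θ<0.35) ≈ 0.946. Adjusting to match 0.95 gives s ≈ 161.62.
So α = 0.29·161.62 ≈ 46.87, β = 0.71·161.62 ≈ 114.75.

α ≈ 46.87, β ≈ 114.75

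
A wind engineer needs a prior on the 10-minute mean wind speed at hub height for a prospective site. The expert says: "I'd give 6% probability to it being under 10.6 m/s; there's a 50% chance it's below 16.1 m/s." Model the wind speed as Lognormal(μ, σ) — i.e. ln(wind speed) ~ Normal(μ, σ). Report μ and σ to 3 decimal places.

μ ≈ 2.779, σ ≈ 0.269

If T ~ Lognormal(μ,σ) then ln T ~ Normal(μ,σ), so the p-quantile of ln T is μ + z_p·σ.
ln(10.6) = 2.361 and ln(16.1) = 2.779; z_{0.06} = -1.555, z_{0.5} = 0.
σ = (2.779 − 2.361)/(0 − (-1.555)) = 0.269.
μ = 2.361 − (-1.555)·0.269 = 2.779.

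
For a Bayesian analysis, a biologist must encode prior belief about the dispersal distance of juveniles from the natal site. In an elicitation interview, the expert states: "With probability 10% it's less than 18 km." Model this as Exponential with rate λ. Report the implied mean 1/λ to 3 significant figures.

mean ≈ 171 km

P(T < 18.0) = 1 − e^(−λ·18.0) = 0.1, so λ = −ln(1−0.1)/18.0 = −ln(0.9)/18.0 = 0.00585.
Mean = 1/λ = 171 km.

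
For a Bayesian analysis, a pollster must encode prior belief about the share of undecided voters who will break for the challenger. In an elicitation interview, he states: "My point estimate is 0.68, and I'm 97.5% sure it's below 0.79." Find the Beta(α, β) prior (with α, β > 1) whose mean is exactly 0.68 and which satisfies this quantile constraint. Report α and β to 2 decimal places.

With mean 0.68 fixed, write α = 0.68s, β = 0.32s where s = α+β.
Need P(θ < 0.79) = 0.975 under Beta(0.68s, 0.32s). Normal approximation: (q−m)/√(m(1−m)/s) ≈ z_{0.975} = 1.96, so s ≈ 0.68·0.32·(1.96)²/(0.79−0.68)² = 69.1.
At s = 69.1: P(θ<0.79) ≈ 0.982. Adjusting to match 0.975 gives s ≈ 61.01.
So α = 0.68·61.01 ≈ 41.49, β = 0.32·61.01 ≈ 19.52.

α ≈ 41.49, β ≈ 19.52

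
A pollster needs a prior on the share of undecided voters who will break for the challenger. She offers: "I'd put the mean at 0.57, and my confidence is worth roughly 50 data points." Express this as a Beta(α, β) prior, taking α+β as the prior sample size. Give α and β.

α = 28.5, β = 21.5

Under the effective-sample-size interpretation, Beta(α, β) has prior mean α/(α+β) and prior sample size α+β.
So α+β = 50 and α/(α+β) = 0.57, giving α = 0.57·50 = 28.5 and β = 50 − 28.5 = 21.5.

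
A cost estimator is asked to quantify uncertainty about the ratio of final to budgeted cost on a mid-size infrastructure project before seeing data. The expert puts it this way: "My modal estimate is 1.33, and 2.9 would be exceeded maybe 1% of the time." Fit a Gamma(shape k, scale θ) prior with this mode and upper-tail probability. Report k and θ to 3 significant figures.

Gamma(k,θ) with k>1 has mode (k−1)θ, so θ = 1.33/(k−1).
Need P(X < 2.9) = 0.99 with θ tied to k this way. Start at k = 2, θ = 1.33: P(X<2.9) ≈ 0.641.
Too low — raise k to concentrate. Iterating converges to k ≈ 8.95.
Then θ = 1.33/(8.95−1) ≈ 0.167.

k ≈ 8.95, θ ≈ 0.167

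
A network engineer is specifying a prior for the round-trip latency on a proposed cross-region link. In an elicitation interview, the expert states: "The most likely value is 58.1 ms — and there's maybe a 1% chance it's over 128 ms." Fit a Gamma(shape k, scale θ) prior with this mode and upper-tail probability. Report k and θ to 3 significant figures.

Gamma(k,θ) with k>1 has mode (k−1)θ, so θ = 58.1/(k−1).
Need P(X < 128) = 0.99 with θ tied to k this way. Start at k = 2, θ = 58.1: P(X<128) ≈ 0.646.
Too low — raise k to concentrate. Iterating converges to k ≈ 8.73.
Then θ = 58.1/(8.73−1) ≈ 7.52.

k ≈ 8.73, θ ≈ 7.52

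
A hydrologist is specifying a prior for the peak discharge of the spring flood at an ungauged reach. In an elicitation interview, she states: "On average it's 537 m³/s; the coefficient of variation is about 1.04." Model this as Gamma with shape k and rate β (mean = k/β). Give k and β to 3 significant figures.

For Gamma(k, rate β): mean = k/β, variance = k/β², so CV = 1/√k.
CV = 1.04, hence k = 1/CV² = 0.925.
Then β = k/mean = 0.925/537 = 0.00172.

k ≈ 0.925, β ≈ 0.00172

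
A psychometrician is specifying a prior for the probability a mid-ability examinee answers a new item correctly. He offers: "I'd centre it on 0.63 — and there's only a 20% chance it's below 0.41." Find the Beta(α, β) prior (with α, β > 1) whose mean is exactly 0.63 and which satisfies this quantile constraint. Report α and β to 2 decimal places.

With mean 0.63 fixed, write α = 0.63s, β = 0.37s where s = α+β.
Need P(θ < 0.41) = 0.2 under Beta(0.63s, 0.37s). Normal approximation: (q−m)/√(m(1−m)/s) ≈ z_{0.2} = -0.842, so s ≈ 0.63·0.37·(-0.842)²/(0.41−0.63)² = 3.4.
At s = 3.4: P(θ<0.41) ≈ 0.195. Adjusting to match 0.2 gives s ≈ 3.26.
So α = 0.63·3.26 ≈ 2.05, β = 0.37·3.26 ≈ 1.21.

α ≈ 2.05, β ≈ 1.21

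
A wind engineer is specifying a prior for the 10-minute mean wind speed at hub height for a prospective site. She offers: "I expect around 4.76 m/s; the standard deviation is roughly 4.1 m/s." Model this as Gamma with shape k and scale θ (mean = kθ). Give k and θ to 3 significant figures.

k ≈ 1.35, θ ≈ 3.53

For Gamma(k, scale θ): mean = kθ, variance = kθ², so CV = 1/√k.
CV = SD/mean = 4.1/4.76 = 0.8613, hence k = 1/CV² = 1.35.
Then θ = mean/k = 4.76/1.35 = 3.53.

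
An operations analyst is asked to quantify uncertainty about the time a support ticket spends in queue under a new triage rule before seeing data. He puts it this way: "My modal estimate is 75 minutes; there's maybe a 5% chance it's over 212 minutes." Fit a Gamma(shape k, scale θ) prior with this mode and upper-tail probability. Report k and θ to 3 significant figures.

k ≈ 3.48, θ ≈ 30.3

Gamma(k,θ) with k>1 has mode (k−1)θ, so θ = 75/(k−1).
Need P(X < 212) = 0.95 with θ tied to k this way. Start at k = 2, θ = 75: P(X<212) ≈ 0.773.
Too low — raise k to concentrate. Iterating converges to k ≈ 3.48.
Then θ = 75/(3.48−1) ≈ 30.3.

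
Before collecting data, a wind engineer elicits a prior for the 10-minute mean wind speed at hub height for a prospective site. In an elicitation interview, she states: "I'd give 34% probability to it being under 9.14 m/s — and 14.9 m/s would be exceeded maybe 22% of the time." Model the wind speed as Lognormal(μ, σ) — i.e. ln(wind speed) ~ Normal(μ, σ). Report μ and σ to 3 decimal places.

μ ≈ 2.383, σ ≈ 0.413

If T ~ Lognormal(μ,σ) then ln T ~ Normal(μ,σ), so the p-quantile of ln T is μ + z_p·σ.
ln(9.14) = 2.213 and ln(14.9) = 2.701; z_{0.34} = -0.4125, z_{0.78} = 0.7722.
σ = (2.701 − 2.213)/(0.7722 − (-0.4125)) = 0.413.
μ = 2.213 − (-0.4125)·0.413 = 2.383.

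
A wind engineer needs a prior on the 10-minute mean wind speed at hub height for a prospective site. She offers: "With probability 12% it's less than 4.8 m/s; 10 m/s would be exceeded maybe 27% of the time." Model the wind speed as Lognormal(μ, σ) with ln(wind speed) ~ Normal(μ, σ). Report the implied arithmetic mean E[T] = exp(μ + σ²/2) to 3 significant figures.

E[T] ≈ 8.46 m/s

If T ~ Lognormal(μ,σ) then ln T ~ Normal(μ,σ), so the p-quantile of ln T is μ + z_p·σ.
ln(4.8) = 1.569 and ln(10) = 2.303; z_{0.12} = -1.175, z_{0.73} = 0.6128.
σ = (2.303 − 1.569)/(0.6128 − (-1.175)) = 0.411.
μ = 1.569 − (-1.175)·0.411 = 2.051.
E[T] = exp(μ + σ²/2) = exp(2.051 + 0.0843) = 8.46 m/s.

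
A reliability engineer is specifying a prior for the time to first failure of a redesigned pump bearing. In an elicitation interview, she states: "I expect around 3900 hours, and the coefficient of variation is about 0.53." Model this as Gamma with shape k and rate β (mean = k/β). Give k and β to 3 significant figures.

k ≈ 3.56, β ≈ 0.000913

For Gamma(k, rate β): mean = k/β, variance = k/β², so CV = 1/√k.
CV = 0.53, hence k = 1/CV² = 3.56.
Then β = k/mean = 3.56/3900 = 0.000913.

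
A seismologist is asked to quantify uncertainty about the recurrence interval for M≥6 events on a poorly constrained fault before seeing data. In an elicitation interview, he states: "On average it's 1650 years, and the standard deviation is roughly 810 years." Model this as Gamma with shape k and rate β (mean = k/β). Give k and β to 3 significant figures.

For Gamma(k, rate β): mean = k/β, variance = k/β², so CV = 1/√k.
CV = SD/mean = 810/1650 = 0.4909, hence k = 1/CV² = 4.15.
Then β = k/mean = 4.15/1650 = 0.00251.

k ≈ 4.15, β ≈ 0.00251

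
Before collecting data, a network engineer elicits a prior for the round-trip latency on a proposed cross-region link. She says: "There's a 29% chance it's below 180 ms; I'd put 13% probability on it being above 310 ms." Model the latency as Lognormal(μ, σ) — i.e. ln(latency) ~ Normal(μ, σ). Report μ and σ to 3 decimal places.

If T ~ Lognormal(μ,σ) then ln T ~ Normal(μ,σ), so the p-quantile of ln T is μ + z_p·σ.
ln(180) = 5.193 and ln(310) = 5.737; z_{0.29} = -0.5534, z_{0.87} = 1.126.
σ = (5.737 − 5.193)/(1.126 − (-0.5534)) = 0.324.
μ = 5.193 − (-0.5534)·0.324 = 5.372.

μ ≈ 5.372, σ ≈ 0.324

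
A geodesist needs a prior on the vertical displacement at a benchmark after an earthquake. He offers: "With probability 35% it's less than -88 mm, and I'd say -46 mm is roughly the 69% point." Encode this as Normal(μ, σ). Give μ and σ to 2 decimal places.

μ = -69.63, σ = 47.66

For Normal(μ,σ), the p-quantile is μ + z_p·σ. Here z_{0.35} = -0.3853, z_{0.69} = 0.4959.
So -88 = μ − 0.3853σ and -46 = μ + 0.4959σ.
Subtracting: σ = (-46 − -88)/(0.4959 − (-0.3853)) = 47.66.
Then μ = -88 − (-0.3853)·47.66 = -69.63.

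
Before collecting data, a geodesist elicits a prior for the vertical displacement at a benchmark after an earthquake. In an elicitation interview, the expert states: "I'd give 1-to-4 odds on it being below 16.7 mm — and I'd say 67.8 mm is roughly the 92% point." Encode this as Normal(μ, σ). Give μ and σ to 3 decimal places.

μ = 35.842, σ = 22.745

For Normal(μ,σ), the p-quantile is μ + z_p·σ. Here z_{0.2} = -0.8416, z_{0.92} = 1.405.
So 16.7 = μ − 0.8416σ and 67.8 = μ + 1.405σ.
Subtracting: σ = (67.8 − 16.7)/(1.405 − (-0.8416)) = 22.745.
Then μ = 16.7 − (-0.8416)·22.745 = 35.842.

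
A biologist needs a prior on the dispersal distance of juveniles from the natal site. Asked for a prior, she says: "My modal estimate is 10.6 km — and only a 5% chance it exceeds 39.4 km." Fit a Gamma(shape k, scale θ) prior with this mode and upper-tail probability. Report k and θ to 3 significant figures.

k ≈ 2.48, θ ≈ 7.16

Gamma(k,θ) with k>1 has mode (k−1)θ, so θ = 10.6/(k−1).
Need P(X < 39.4) = 0.95 with θ tied to k this way. Start at k = 2, θ = 10.6: P(X<39.4) ≈ 0.885.
Too low — raise k to concentrate. Iterating converges to k ≈ 2.48.
Then θ = 10.6/(2.48−1) ≈ 7.16.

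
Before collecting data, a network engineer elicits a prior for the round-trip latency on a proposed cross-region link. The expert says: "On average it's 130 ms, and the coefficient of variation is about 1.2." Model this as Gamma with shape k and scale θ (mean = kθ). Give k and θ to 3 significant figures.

k ≈ 0.694, θ ≈ 187

For Gamma(k, scale θ): mean = kθ, variance = kθ², so CV = 1/√k.
CV = 1.2, hence k = 1/CV² = 0.694.
Then θ = mean/k = 130/0.694 = 187.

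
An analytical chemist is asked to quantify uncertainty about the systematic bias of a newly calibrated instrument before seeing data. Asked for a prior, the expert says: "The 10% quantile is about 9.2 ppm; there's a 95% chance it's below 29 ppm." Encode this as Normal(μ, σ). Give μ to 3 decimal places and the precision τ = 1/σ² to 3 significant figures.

μ = 17.871, τ = 0.0218

For Normal(μ,σ), the p-quantile is μ + z_p·σ. Here z_{0.1} = -1.282, z_{0.95} = 1.645.
So 9.2 = μ − 1.282σ and 29 = μ + 1.645σ.
Subtracting: σ = (29 − 9.2)/(1.645 − (-1.282)) = 6.766.
Then μ = 9.2 − (-1.282)·6.766 = 17.871.
Precision τ = 1/σ² = 1/6.766² = 0.0218.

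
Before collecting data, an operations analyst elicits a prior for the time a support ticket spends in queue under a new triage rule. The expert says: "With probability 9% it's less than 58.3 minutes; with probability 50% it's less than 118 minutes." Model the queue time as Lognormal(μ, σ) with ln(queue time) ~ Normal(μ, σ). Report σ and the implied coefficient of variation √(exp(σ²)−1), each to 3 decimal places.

σ ≈ 0.526, CV ≈ 0.564

If T ~ Lognormal(μ,σ) then ln T ~ Normal(μ,σ), so the p-quantile of ln T is μ + z_p·σ.
ln(58.3) = 4.066 and ln(118) = 4.771; z_{0.09} = -1.341, z_{0.5} = 0.
σ = (4.771 − 4.066)/(0 − (-1.341)) = 0.526.
μ = 4.066 − (-1.341)·0.526 = 4.771.
CV = √(exp(σ²)−1) = √(exp(0.2766)−1) = 0.564.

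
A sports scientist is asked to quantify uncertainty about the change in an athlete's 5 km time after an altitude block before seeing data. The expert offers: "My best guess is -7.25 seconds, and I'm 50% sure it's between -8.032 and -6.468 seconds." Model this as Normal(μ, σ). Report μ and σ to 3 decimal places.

A symmetric 50% interval runs μ ± z·σ with z = 0.6745.
Half-width = 0.782, so σ = 0.782/0.6745 = 1.159.
μ is the stated best guess, -7.250.

μ = -7.250, σ = 1.159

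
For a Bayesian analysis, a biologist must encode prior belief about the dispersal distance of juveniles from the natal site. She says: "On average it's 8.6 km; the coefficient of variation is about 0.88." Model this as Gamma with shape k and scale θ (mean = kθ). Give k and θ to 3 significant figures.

k ≈ 1.29, θ ≈ 6.66

For Gamma(k, scale θ): mean = kθ, variance = kθ², so CV = 1/√k.
CV = 0.88, hence k = 1/CV² = 1.29.
Then θ = mean/k = 8.6/1.29 = 6.66.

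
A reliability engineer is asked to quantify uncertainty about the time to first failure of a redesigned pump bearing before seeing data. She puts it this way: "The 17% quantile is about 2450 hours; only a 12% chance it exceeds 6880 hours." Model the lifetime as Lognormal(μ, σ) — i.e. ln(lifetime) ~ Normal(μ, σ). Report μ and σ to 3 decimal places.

μ ≈ 8.267, σ ≈ 0.485

If T ~ Lognormal(μ,σ) then ln T ~ Normal(μ,σ), so the p-quantile of ln T is μ + z_p·σ.
ln(2450) = 7.804 and ln(6880) = 8.836; z_{0.17} = -0.9542, z_{0.88} = 1.175.
σ = (8.836 − 7.804)/(1.175 − (-0.9542)) = 0.485.
μ = 7.804 − (-0.9542)·0.485 = 8.267.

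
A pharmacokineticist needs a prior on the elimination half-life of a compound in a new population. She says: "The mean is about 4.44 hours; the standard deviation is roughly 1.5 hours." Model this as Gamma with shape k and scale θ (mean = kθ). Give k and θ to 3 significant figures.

For Gamma(k, scale θ): mean = kθ, variance = kθ², so CV = 1/√k.
CV = SD/mean = 1.5/4.44 = 0.3378, hence k = 1/CV² = 8.76.
Then θ = mean/k = 4.44/8.76 = 0.507.

k ≈ 8.76, θ ≈ 0.507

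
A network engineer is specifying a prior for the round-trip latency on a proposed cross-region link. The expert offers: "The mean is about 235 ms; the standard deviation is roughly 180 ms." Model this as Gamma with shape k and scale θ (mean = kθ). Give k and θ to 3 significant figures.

k ≈ 1.7, θ ≈ 138

For Gamma(k, scale θ): mean = kθ, variance = kθ², so CV = 1/√k.
CV = SD/mean = 180/235 = 0.766, hence k = 1/CV² = 1.7.
Then θ = mean/k = 235/1.7 = 138.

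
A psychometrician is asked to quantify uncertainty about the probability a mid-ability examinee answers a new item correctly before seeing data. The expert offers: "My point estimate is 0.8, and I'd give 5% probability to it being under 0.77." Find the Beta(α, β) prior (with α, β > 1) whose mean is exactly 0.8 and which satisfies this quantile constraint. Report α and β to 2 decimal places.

With mean 0.8 fixed, write α = 0.8s, β = 0.2s where s = α+β.
Need P(θ < 0.77) = 0.05 under Beta(0.8s, 0.2s). Normal approximation: (q−m)/√(m(1−m)/s) ≈ z_{0.05} = -1.64, so s ≈ 0.8·0.2·(-1.64)²/(0.77−0.8)² = 481.0.
At s = 481.0: P(θ<0.77) ≈ 0.054. Adjusting to match 0.05 gives s ≈ 502.16.
So α = 0.8·502.16 ≈ 401.73, β = 0.2·502.16 ≈ 100.43.

α ≈ 401.73, β ≈ 100.43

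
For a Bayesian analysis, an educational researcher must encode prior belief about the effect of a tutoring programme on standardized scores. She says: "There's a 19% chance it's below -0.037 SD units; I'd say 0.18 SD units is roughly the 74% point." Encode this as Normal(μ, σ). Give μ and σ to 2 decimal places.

μ = 0.09, σ = 0.14

For Normal(μ,σ), the p-quantile is μ + z_p·σ. Here z_{0.19} = -0.8779, z_{0.74} = 0.6433.
So -0.037 = μ − 0.8779σ and 0.18 = μ + 0.6433σ.
Subtracting: σ = (0.18 − -0.037)/(0.6433 − (-0.8779)) = 0.14.
Then μ = -0.037 − (-0.8779)·0.14 = 0.09.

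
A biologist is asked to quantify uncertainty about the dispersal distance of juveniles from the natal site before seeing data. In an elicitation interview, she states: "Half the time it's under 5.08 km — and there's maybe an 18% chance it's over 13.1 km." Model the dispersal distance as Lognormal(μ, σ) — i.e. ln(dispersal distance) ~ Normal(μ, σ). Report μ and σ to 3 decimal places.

If T ~ Lognormal(μ,σ) then ln T ~ Normal(μ,σ), so the p-quantile of ln T is μ + z_p·σ.
ln(5.08) = 1.625 and ln(13.1) = 2.573; z_{0.5} = 0, z_{0.82} = 0.9154.
σ = (2.573 − 1.625)/(0.9154 − (0)) = 1.035.
μ = 1.625 − (0)·1.035 = 1.625.

μ ≈ 1.625, σ ≈ 1.035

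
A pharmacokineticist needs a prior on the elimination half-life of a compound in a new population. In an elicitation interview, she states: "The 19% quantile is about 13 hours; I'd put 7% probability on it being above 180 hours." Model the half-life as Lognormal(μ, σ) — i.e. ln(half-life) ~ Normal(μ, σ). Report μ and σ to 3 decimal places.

If T ~ Lognormal(μ,σ) then ln T ~ Normal(μ,σ), so the p-quantile of ln T is μ + z_p·σ.
ln(13) = 2.565 and ln(180) = 5.193; z_{0.19} = -0.8779, z_{0.93} = 1.476.
σ = (5.193 − 2.565)/(1.476 − (-0.8779)) = 1.117.
μ = 2.565 − (-0.8779)·1.117 = 3.545.

μ ≈ 3.545, σ ≈ 1.117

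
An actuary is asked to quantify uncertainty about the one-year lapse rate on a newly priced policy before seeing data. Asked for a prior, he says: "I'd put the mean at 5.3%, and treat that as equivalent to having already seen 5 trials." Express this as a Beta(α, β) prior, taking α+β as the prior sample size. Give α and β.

α = 0.265, β = 4.735

Under the effective-sample-size interpretation, Beta(α, β) has prior mean α/(α+β) and prior sample size α+β.
So α+β = 5 and α/(α+β) = 0.053, giving α = 0.053·5 = 0.265 and β = 5 − 0.265 = 4.735.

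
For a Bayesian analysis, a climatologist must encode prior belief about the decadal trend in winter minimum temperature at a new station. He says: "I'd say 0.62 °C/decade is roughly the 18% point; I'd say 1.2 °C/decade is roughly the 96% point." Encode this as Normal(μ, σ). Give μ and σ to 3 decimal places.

For Normal(μ,σ), the p-quantile is μ + z_p·σ. Here z_{0.18} = -0.9154, z_{0.96} = 1.751.
So 0.62 = μ − 0.9154σ and 1.2 = μ + 1.751σ.
Subtracting: σ = (1.2 − 0.62)/(1.751 − (-0.9154)) = 0.218.
Then μ = 0.62 − (-0.9154)·0.218 = 0.819.

μ = 0.819, σ = 0.218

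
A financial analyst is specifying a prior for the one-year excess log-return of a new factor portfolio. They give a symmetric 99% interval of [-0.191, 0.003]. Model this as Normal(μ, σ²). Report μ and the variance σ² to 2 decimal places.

μ = -0.09, σ² = 0.00

A symmetric 99% interval runs μ ± z·σ with z = 2.576.
Half-width = 0.097, so σ = 0.097/2.576 = 0.038 and σ² = 0.00.
μ is the interval midpoint, -0.09.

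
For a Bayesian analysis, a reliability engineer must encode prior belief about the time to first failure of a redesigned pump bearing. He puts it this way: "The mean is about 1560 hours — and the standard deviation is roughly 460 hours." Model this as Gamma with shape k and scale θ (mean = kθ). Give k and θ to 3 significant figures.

k ≈ 11.5, θ ≈ 136

For Gamma(k, scale θ): mean = kθ, variance = kθ², so CV = 1/√k.
CV = SD/mean = 460/1560 = 0.2949, hence k = 1/CV² = 11.5.
Then θ = mean/k = 1560/11.5 = 136.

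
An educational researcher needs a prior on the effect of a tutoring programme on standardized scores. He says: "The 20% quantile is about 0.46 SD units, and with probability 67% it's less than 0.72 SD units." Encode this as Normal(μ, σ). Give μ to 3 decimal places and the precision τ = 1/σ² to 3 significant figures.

μ = 0.631, τ = 24.3

For Normal(μ,σ), the p-quantile is μ + z_p·σ. Here z_{0.2} = -0.8416, z_{0.67} = 0.4399.
So 0.46 = μ − 0.8416σ and 0.72 = μ + 0.4399σ.
Subtracting: σ = (0.72 − 0.46)/(0.4399 − (-0.8416)) = 0.203.
Then μ = 0.46 − (-0.8416)·0.203 = 0.631.
Precision τ = 1/σ² = 1/0.2029² = 24.3.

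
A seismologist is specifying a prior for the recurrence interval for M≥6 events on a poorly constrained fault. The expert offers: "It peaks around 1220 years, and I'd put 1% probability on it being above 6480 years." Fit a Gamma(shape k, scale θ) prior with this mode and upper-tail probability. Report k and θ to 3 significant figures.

Gamma(k,θ) with k>1 has mode (k−1)θ, so θ = 1220/(k−1).
Need P(X < 6480) = 0.99 with θ tied to k this way. Start at k = 2, θ = 1220: P(X<6480) ≈ 0.969.
Too low — raise k to concentrate. Iterating converges to k ≈ 2.38.
Then θ = 1220/(2.38−1) ≈ 884.

k ≈ 2.38, θ ≈ 884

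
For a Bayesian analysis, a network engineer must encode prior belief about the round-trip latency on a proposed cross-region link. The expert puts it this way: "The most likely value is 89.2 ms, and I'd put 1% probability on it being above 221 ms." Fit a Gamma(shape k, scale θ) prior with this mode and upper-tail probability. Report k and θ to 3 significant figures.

k ≈ 6.71, θ ≈ 15.6

Gamma(k,θ) with k>1 has mode (k−1)θ, so θ = 89.2/(k−1).
Need P(X < 221) = 0.99 with θ tied to k this way. Start at k = 2, θ = 89.2: P(X<221) ≈ 0.708.
Too low — raise k to concentrate. Iterating converges to k ≈ 6.71.
Then θ = 89.2/(6.71−1) ≈ 15.6.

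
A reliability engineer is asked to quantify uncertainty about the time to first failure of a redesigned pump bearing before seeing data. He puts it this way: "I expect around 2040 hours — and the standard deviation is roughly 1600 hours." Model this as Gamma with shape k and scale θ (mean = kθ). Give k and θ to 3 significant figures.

For Gamma(k, scale θ): mean = kθ, variance = kθ², so CV = 1/√k.
CV = SD/mean = 1600/2040 = 0.7843, hence k = 1/CV² = 1.63.
Then θ = mean/k = 2040/1.63 = 1250.

k ≈ 1.63, θ ≈ 1250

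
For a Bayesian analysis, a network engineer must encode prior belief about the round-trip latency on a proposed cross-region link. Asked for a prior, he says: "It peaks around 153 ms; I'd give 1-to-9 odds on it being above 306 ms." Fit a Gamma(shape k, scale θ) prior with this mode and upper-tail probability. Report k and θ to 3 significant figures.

k ≈ 4.99, θ ≈ 38.3

Gamma(k,θ) with k>1 has mode (k−1)θ, so θ = 153/(k−1).
Need P(X < 306) = 0.9 with θ tied to k this way. Start at k = 2, θ = 153: P(X<306) ≈ 0.594.
Too low — raise k to concentrate. Iterating converges to k ≈ 4.99.
Then θ = 153/(4.99−1) ≈ 38.3.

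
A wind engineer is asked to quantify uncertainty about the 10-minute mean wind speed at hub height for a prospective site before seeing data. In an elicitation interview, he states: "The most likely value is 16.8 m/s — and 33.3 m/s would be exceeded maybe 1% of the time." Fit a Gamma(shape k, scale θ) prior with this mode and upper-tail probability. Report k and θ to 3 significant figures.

Gamma(k,θ) with k>1 has mode (k−1)θ, so θ = 16.8/(k−1).
Need P(X < 33.3) = 0.99 with θ tied to k this way. Start at k = 2, θ = 16.8: P(X<33.3) ≈ 0.589.
Too low — raise k to concentrate. Iterating converges to k ≈ 11.5.
Then θ = 16.8/(11.5−1) ≈ 1.6.

k ≈ 11.5, θ ≈ 1.6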